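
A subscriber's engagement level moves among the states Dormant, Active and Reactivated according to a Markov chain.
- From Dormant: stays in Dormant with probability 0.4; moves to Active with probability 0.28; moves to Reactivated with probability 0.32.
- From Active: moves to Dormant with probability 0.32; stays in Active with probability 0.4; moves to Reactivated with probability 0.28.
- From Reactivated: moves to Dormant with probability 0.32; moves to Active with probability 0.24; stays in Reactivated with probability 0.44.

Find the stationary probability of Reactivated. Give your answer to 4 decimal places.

0.3499

Let the stationary distribution be π with π = πP and π_1 + π_2 + π_3 = 1.
π_1 = 0.4·π_1 + 0.32·π_2 + 0.32·π_3
π_2 = 0.28·π_1 + 0.4·π_2 + 0.24·π_3
Solving with the normalization constraint gives π = (0.3478, 0.3023, 0.3499).
So the stationary probability of Reactivated is 0.3499.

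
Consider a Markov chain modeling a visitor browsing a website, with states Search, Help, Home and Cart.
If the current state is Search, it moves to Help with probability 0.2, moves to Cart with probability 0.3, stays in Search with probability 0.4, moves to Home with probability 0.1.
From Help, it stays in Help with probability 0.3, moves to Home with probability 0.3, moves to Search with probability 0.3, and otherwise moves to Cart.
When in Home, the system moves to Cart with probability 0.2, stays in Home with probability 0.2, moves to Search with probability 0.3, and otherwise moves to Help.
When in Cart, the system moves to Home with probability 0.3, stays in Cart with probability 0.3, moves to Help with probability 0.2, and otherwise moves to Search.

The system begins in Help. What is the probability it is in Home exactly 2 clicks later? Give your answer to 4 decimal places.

0.2100

Propagate the distribution vector 2 clicks from Help.
After 0 clicks: (0.0000, 1.0000, 0.0000, 0.0000)
After 1 click: (0.3000, 0.3000, 0.3000, 0.1000)
After 2 clicks: (0.3200, 0.2600, 0.2100, 0.2100)
P(in Home after 2 clicks) = 0.2100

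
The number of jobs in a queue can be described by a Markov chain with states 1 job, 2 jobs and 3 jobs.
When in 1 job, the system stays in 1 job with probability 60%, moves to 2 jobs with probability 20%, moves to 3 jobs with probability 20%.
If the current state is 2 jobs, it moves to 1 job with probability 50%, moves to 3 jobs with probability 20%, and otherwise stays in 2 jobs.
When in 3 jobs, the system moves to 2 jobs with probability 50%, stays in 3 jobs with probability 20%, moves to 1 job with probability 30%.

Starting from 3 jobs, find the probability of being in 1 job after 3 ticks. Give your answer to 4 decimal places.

Propagate the distribution vector 3 ticks from 3 jobs.
After 0 ticks: (0.0000, 0.0000, 1.0000)
After 1 tick: (0.3000, 0.5000, 0.2000)
After 2 ticks: (0.4900, 0.3100, 0.2000)
After 3 ticks: (0.5090, 0.2910, 0.2000)
P(in 1 job after 3 ticks) = 0.5090

0.5090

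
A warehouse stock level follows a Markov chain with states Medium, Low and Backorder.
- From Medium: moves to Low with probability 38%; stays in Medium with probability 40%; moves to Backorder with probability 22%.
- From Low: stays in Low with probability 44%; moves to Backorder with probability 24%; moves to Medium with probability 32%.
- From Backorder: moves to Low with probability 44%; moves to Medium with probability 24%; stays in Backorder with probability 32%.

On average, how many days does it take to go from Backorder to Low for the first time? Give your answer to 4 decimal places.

Let t(s) be the expected number of days to first reach Low from state s, with t(Low) = 0. Conditioning on the first day:
t(Medium) = 1 + 0.4·t(Medium) + 0.22·t(Backorder)
t(Backorder) = 1 + 0.24·t(Medium) + 0.32·t(Backorder)
Solving: t(Medium) = 2.5338, t(Backorder) = 2.3649.
Expected days from Backorder to Low: 2.3649.

2.3649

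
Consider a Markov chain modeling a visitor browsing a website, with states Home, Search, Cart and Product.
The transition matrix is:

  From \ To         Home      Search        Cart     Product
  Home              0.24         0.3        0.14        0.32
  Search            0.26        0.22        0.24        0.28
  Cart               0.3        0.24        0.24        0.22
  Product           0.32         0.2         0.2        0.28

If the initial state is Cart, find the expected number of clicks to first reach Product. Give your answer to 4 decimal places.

Let t(s) be the expected number of clicks to first reach Product from state s, with t(Product) = 0. Conditioning on the first click:
t(Home) = 1 + 0.24·t(Home) + 0.3·t(Search) + 0.14·t(Cart)
t(Search) = 1 + 0.26·t(Home) + 0.22·t(Search) + 0.24·t(Cart)
t(Cart) = 1 + 0.3·t(Home) + 0.24·t(Search) + 0.24·t(Cart)
Solving: t(Home) = 3.4391, t(Search) = 3.6009, t(Cart) = 3.8104.
Expected clicks from Cart to Product: 3.8104.

3.8104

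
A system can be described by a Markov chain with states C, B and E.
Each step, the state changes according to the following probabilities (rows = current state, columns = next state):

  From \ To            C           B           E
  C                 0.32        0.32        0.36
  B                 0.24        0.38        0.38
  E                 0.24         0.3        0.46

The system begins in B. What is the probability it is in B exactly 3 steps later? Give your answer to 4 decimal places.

0.3320

Propagate the distribution vector 3 steps from B.
After 0 steps: (0.0000, 1.0000, 0.0000)
After 1 step: (0.2400, 0.3800, 0.3800)
After 2 steps: (0.2592, 0.3352, 0.4056)
After 3 steps: (0.2607, 0.3320, 0.4073)
P(in B after 3 steps) = 0.3320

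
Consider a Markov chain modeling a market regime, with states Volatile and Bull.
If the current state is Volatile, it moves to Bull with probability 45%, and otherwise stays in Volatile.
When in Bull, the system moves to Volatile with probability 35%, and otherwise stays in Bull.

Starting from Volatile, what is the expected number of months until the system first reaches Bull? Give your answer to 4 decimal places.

2.2222

Let t(s) be the expected number of months to first reach Bull from state s, with t(Bull) = 0. Conditioning on the first month:
t(Volatile) = 1 + 0.55·t(Volatile)
Solving: t(Volatile) = 2.2222.
Expected months from Volatile to Bull: 2.2222.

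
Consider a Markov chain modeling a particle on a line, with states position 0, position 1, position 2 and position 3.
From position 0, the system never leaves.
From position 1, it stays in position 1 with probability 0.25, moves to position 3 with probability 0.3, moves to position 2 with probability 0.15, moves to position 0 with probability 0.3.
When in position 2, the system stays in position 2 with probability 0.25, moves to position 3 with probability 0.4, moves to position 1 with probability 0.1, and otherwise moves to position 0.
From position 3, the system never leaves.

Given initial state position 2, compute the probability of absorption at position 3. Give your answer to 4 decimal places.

0.6027

Let h(s) be the probability of absorption at position 3 starting from transient state s. Then h(position 3) = 1 and h(position 0) = 0. By first-step analysis:
h(position 1) = 0.3·0 + 0.25·h(position 1) + 0.15·h(position 2) + 0.3·1
h(position 2) = 0.25·0 + 0.1·h(position 1) + 0.25·h(position 2) + 0.4·1
Solving: h(position 1) = 0.5205, h(position 2) = 0.6027.
Starting from position 2, the probability is 0.6027.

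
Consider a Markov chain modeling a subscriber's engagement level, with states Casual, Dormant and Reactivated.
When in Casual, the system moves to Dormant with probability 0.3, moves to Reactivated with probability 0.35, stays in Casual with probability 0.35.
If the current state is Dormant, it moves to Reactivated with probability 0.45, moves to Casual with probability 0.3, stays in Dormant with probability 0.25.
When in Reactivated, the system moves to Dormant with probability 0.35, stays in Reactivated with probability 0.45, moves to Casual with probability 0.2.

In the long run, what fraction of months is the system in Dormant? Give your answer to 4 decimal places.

Let the stationary distribution be π with π = πP and π_1 + π_2 + π_3 = 1.
π_1 = 0.35·π_1 + 0.3·π_2 + 0.2·π_3
π_2 = 0.3·π_1 + 0.25·π_2 + 0.35·π_3
Solving with the normalization constraint gives π = (0.2713, 0.3059, 0.4229).
So the stationary probability of Dormant is 0.3059.

0.3059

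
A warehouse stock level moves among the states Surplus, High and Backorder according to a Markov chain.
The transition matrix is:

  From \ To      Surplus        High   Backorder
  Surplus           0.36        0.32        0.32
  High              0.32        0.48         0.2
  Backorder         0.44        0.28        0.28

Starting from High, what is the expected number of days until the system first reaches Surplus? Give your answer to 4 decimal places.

Let t(s) be the expected number of days to first reach Surplus from state s, with t(Surplus) = 0. Conditioning on the first day:
t(High) = 1 + 0.48·t(High) + 0.2·t(Backorder)
t(Backorder) = 1 + 0.28·t(High) + 0.28·t(Backorder)
Solving: t(High) = 2.8894, t(Backorder) = 2.5126.
Expected days from High to Surplus: 2.8894.

2.8894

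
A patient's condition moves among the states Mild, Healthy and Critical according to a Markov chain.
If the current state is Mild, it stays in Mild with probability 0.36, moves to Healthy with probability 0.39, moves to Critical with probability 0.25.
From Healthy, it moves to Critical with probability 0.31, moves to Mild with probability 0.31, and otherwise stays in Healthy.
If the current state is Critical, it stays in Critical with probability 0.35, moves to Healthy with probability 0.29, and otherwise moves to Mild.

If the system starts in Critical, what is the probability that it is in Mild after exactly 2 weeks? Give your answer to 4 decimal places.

0.3455

Sum over the intermediate state after 1 week:
P = P(Critical→Mild)·P(Mild→Mild) + P(Critical→Healthy)·P(Healthy→Mild) + P(Critical→Critical)·P(Critical→Mild)
  = 0.36×0.36 + 0.29×0.31 + 0.35×0.36
  = 0.1296 + 0.0899 + 0.1260 = 0.3455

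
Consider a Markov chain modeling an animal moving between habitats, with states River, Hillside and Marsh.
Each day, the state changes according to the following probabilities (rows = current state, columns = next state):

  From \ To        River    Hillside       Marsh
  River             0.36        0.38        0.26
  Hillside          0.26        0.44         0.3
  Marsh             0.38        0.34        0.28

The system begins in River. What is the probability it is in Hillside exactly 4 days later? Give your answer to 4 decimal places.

0.3923

Propagate the distribution vector 4 days from River.
After 0 days: (1.0000, 0.0000, 0.0000)
After 1 day: (0.3600, 0.3800, 0.2600)
After 2 days: (0.3272, 0.3924, 0.2804)
After 3 days: (0.3264, 0.3923, 0.2813)
After 4 days: (0.3264, 0.3923, 0.2813)
P(in Hillside after 4 days) = 0.3923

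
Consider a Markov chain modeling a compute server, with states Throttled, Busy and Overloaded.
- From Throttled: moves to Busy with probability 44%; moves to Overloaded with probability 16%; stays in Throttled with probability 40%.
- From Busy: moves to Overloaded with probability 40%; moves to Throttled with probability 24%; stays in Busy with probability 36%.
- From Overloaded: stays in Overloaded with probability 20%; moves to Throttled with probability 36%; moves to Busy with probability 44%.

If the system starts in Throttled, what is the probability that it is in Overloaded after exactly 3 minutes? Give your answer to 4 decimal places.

Propagate the distribution vector 3 minutes from Throttled.
After 0 minutes: (1.0000, 0.0000, 0.0000)
After 1 minute: (0.4000, 0.4400, 0.1600)
After 2 minutes: (0.3232, 0.4048, 0.2720)
After 3 minutes: (0.3244, 0.4076, 0.2680)
P(in Overloaded after 3 minutes) = 0.2680

0.2680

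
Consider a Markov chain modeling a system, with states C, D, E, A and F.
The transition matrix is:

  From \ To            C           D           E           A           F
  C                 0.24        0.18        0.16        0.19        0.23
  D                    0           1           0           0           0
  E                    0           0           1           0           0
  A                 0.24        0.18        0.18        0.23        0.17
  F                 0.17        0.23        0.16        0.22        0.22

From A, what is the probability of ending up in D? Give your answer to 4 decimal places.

0.5250

Let h(s) be the probability of absorption at D starting from transient state s. Then h(D) = 1 and h(E) = 0. By first-step analysis:
h(C) = 0.24·h(C) + 0.18·1 + 0.16·0 + 0.19·h(A) + 0.23·h(F)
h(A) = 0.24·h(C) + 0.18·1 + 0.18·0 + 0.23·h(A) + 0.17·h(F)
h(F) = 0.17·h(C) + 0.23·1 + 0.16·0 + 0.22·h(A) + 0.22·h(F)
Solving: h(C) = 0.5376, h(A) = 0.5250, h(F) = 0.5601.
Starting from A, the probability is 0.5250.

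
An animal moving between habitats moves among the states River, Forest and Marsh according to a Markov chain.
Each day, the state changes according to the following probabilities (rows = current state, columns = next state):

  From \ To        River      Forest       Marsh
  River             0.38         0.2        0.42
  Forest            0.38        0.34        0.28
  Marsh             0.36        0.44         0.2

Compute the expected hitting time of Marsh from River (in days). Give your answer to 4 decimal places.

2.5810

Let t(s) be the expected number of days to first reach Marsh from state s, with t(Marsh) = 0. Conditioning on the first day:
t(River) = 1 + 0.38·t(River) + 0.2·t(Forest)
t(Forest) = 1 + 0.38·t(River) + 0.34·t(Forest)
Solving: t(River) = 2.5810, t(Forest) = 3.0012.
Expected days from River to Marsh: 2.5810.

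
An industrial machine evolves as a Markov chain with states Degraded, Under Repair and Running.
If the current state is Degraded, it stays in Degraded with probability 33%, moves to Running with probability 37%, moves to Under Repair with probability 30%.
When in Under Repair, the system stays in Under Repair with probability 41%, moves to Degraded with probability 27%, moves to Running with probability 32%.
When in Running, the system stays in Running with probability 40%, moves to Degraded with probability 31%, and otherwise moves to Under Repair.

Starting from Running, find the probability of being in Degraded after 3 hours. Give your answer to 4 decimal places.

0.3030

Propagate the distribution vector 3 hours from Running.
After 0 hours: (0.0000, 0.0000, 1.0000)
After 1 hour: (0.3100, 0.2900, 0.4000)
After 2 hours: (0.3046, 0.3279, 0.3675)
After 3 hours: (0.3030, 0.3324, 0.3646)
P(in Degraded after 3 hours) = 0.3030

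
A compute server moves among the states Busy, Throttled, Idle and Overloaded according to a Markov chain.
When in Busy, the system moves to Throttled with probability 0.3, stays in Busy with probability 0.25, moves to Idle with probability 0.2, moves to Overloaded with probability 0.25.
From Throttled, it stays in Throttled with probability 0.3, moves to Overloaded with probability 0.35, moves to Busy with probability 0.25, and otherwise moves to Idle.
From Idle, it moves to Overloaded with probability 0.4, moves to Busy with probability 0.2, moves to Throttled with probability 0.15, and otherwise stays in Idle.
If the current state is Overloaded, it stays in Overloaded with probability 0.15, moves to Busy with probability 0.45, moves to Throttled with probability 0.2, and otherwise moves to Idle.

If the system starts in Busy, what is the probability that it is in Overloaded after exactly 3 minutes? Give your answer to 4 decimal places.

Propagate the distribution vector 3 minutes from Busy.
After 0 minutes: (1.0000, 0.0000, 0.0000, 0.0000)
After 1 minute: (0.2500, 0.3000, 0.2000, 0.2500)
After 2 minutes: (0.2900, 0.2450, 0.1800, 0.2850)
After 3 minutes: (0.2980, 0.2445, 0.1845, 0.2730)
P(in Overloaded after 3 minutes) = 0.2730

0.2730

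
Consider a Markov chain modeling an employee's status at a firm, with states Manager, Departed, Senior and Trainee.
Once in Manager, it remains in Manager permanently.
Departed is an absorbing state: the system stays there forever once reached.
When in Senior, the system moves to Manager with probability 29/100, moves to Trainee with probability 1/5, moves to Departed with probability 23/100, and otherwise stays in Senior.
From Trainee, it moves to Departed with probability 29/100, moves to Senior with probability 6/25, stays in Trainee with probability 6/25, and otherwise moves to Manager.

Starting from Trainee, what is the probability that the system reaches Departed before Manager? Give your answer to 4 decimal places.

0.5288

Let h(s) be the probability of absorption at Departed starting from transient state s. Then h(Departed) = 1 and h(Manager) = 0. By first-step analysis:
h(Senior) = 0.29·0 + 0.23·1 + 0.28·h(Senior) + 0.2·h(Trainee)
h(Trainee) = 0.23·0 + 0.29·1 + 0.24·h(Senior) + 0.24·h(Trainee)
Solving: h(Senior) = 0.4663, h(Trainee) = 0.5288.
Starting from Trainee, the probability is 0.5288.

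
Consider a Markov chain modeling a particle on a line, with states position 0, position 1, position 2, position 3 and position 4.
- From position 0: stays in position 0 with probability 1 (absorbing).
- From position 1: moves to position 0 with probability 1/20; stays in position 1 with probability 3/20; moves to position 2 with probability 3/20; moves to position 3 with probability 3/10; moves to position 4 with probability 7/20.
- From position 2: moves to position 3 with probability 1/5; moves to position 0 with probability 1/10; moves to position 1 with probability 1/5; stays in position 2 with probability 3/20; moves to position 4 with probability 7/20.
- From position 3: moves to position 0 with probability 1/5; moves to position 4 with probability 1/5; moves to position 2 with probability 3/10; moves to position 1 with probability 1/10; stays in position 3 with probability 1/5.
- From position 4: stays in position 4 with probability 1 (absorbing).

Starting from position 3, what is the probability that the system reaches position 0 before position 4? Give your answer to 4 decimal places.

Let h(s) be the probability of absorption at position 0 starting from transient state s. Then h(position 0) = 1 and h(position 4) = 0. By first-step analysis:
h(position 1) = 0.05·1 + 0.15·h(position 1) + 0.15·h(position 2) + 0.3·h(position 3) + 0.35·0
h(position 2) = 0.1·1 + 0.2·h(position 1) + 0.15·h(position 2) + 0.2·h(position 3) + 0.35·0
h(position 3) = 0.2·1 + 0.1·h(position 1) + 0.3·h(position 2) + 0.2·h(position 3) + 0.2·0
Solving: h(position 1) = 0.2388, h(position 2) = 0.2629, h(position 3) = 0.3784.
Starting from position 3, the probability is 0.3784.

0.3784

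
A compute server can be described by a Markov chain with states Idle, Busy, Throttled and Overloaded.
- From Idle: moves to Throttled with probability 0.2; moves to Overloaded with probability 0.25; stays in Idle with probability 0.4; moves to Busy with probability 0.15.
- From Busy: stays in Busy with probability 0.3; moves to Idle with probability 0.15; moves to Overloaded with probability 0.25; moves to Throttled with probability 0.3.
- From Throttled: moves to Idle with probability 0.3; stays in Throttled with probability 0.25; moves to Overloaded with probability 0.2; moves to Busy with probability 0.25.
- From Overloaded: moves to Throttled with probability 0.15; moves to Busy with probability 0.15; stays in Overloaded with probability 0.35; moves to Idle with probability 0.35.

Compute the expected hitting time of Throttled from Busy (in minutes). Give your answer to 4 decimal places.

Let t(s) be the expected number of minutes to first reach Throttled from state s, with t(Throttled) = 0. Conditioning on the first minute:
t(Idle) = 1 + 0.4·t(Idle) + 0.15·t(Busy) + 0.25·t(Overloaded)
t(Busy) = 1 + 0.15·t(Idle) + 0.3·t(Busy) + 0.25·t(Overloaded)
t(Overloaded) = 1 + 0.35·t(Idle) + 0.15·t(Busy) + 0.35·t(Overloaded)
Solving: t(Idle) = 4.9078, t(Busy) = 4.3304, t(Overloaded) = 5.1804.
Expected minutes from Busy to Throttled: 4.3304.

4.3304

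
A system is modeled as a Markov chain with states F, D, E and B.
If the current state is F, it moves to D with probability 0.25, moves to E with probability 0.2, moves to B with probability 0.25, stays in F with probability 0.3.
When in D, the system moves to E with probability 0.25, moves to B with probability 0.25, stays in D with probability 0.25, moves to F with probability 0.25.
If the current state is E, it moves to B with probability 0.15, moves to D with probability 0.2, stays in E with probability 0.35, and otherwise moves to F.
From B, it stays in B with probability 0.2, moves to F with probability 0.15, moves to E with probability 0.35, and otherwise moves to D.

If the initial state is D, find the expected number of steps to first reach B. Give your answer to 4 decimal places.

Let t(s) be the expected number of steps to first reach B from state s, with t(B) = 0. Conditioning on the first step:
t(F) = 1 + 0.3·t(F) + 0.25·t(D) + 0.2·t(E)
t(D) = 1 + 0.25·t(F) + 0.25·t(D) + 0.25·t(E)
t(E) = 1 + 0.3·t(F) + 0.2·t(D) + 0.35·t(E)
Solving: t(F) = 4.4430, t(D) = 4.4691, t(E) = 4.9642.
Expected steps from D to B: 4.4691.

4.4691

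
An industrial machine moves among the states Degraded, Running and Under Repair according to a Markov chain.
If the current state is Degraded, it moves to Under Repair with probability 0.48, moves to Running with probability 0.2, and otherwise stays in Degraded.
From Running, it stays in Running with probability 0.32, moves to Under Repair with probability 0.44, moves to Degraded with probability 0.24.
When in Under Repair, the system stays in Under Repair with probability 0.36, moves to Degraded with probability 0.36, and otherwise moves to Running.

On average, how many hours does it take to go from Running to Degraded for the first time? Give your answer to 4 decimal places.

3.4615

Let t(s) be the expected number of hours to first reach Degraded from state s, with t(Degraded) = 0. Conditioning on the first hour:
t(Running) = 1 + 0.32·t(Running) + 0.44·t(Under Repair)
t(Under Repair) = 1 + 0.28·t(Running) + 0.36·t(Under Repair)
Solving: t(Running) = 3.4615, t(Under Repair) = 3.0769.
Expected hours from Running to Degraded: 3.4615.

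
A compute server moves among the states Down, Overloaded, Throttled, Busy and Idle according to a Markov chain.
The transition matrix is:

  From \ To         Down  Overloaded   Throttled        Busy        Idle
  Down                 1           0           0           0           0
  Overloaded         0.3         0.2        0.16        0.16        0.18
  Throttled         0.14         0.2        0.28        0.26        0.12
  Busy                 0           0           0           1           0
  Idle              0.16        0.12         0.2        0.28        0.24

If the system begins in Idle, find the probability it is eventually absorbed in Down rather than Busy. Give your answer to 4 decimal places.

Let h(s) be the probability of absorption at Down starting from transient state s. Then h(Down) = 1 and h(Busy) = 0. By first-step analysis:
h(Overloaded) = 0.3·1 + 0.2·h(Overloaded) + 0.16·h(Throttled) + 0.16·0 + 0.18·h(Idle)
h(Throttled) = 0.14·1 + 0.2·h(Overloaded) + 0.28·h(Throttled) + 0.26·0 + 0.12·h(Idle)
h(Idle) = 0.16·1 + 0.12·h(Overloaded) + 0.2·h(Throttled) + 0.28·0 + 0.24·h(Idle)
Solving: h(Overloaded) = 0.5494, h(Throttled) = 0.4148, h(Idle) = 0.4064.
Starting from Idle, the probability is 0.4064.

0.4064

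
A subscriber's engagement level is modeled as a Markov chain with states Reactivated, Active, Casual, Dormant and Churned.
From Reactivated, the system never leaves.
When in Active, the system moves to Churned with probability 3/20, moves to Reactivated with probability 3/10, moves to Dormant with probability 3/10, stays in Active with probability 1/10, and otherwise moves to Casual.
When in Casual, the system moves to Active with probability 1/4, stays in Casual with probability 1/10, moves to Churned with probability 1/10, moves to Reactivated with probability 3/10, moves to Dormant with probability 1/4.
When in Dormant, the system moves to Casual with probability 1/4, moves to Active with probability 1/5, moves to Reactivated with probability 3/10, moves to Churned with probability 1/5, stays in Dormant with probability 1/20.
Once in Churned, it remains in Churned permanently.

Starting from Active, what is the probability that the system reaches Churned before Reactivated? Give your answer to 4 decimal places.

Let h(s) be the probability of absorption at Churned starting from transient state s. Then h(Churned) = 1 and h(Reactivated) = 0. By first-step analysis:
h(Active) = 0.3·0 + 0.1·h(Active) + 0.15·h(Casual) + 0.3·h(Dormant) + 0.15·1
h(Casual) = 0.3·0 + 0.25·h(Active) + 0.1·h(Casual) + 0.25·h(Dormant) + 0.1·1
h(Dormant) = 0.3·0 + 0.2·h(Active) + 0.25·h(Casual) + 0.05·h(Dormant) + 0.2·1
Solving: h(Active) = 0.3384, h(Casual) = 0.3057, h(Dormant) = 0.3622.
Starting from Active, the probability is 0.3384.

0.3384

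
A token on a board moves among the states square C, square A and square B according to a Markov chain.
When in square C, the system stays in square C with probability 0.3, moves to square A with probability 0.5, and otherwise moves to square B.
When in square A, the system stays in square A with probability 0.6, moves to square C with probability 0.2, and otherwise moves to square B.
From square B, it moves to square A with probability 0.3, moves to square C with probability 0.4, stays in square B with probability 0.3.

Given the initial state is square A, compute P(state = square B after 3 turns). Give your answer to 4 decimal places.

0.2220

Propagate the distribution vector 3 turns from square A.
After 0 turns: (0.0000, 1.0000, 0.0000)
After 1 turn: (0.2000, 0.6000, 0.2000)
After 2 turns: (0.2600, 0.5200, 0.2200)
After 3 turns: (0.2700, 0.5080, 0.2220)
P(in square B after 3 turns) = 0.2220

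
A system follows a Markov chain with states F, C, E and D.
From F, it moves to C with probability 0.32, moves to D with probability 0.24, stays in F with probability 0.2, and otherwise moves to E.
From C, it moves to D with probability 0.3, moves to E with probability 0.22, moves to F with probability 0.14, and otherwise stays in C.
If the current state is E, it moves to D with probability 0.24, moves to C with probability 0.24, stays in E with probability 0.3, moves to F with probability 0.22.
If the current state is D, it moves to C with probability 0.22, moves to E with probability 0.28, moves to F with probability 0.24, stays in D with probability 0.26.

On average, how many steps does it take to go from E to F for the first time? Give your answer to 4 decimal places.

4.8936

Let t(s) be the expected number of steps to first reach F from state s, with t(F) = 0. Conditioning on the first step:
t(C) = 1 + 0.34·t(C) + 0.22·t(E) + 0.3·t(D)
t(E) = 1 + 0.24·t(C) + 0.3·t(E) + 0.24·t(D)
t(D) = 1 + 0.22·t(C) + 0.28·t(E) + 0.26·t(D)
Solving: t(C) = 5.3214, t(E) = 4.8936, t(D) = 4.7850.
Expected steps from E to F: 4.8936.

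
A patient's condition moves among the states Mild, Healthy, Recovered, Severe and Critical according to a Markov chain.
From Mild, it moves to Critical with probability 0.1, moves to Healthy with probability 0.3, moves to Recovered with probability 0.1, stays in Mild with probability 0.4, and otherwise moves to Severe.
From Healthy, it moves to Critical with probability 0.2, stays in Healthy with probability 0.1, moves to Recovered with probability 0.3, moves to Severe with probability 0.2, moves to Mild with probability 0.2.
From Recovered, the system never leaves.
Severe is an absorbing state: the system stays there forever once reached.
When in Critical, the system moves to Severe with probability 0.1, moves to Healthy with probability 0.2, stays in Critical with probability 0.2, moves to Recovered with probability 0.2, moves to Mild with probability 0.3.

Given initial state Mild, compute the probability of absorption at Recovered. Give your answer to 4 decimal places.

0.5659

Let h(s) be the probability of absorption at Recovered starting from transient state s. Then h(Recovered) = 1 and h(Severe) = 0. By first-step analysis:
h(Mild) = 0.4·h(Mild) + 0.3·h(Healthy) + 0.1·1 + 0.1·0 + 0.1·h(Critical)
h(Healthy) = 0.2·h(Mild) + 0.1·h(Healthy) + 0.3·1 + 0.2·0 + 0.2·h(Critical)
h(Critical) = 0.3·h(Mild) + 0.2·h(Healthy) + 0.2·1 + 0.1·0 + 0.2·h(Critical)
Solving: h(Mild) = 0.5659, h(Healthy) = 0.5949, h(Critical) = 0.6109.
Starting from Mild, the probability is 0.5659.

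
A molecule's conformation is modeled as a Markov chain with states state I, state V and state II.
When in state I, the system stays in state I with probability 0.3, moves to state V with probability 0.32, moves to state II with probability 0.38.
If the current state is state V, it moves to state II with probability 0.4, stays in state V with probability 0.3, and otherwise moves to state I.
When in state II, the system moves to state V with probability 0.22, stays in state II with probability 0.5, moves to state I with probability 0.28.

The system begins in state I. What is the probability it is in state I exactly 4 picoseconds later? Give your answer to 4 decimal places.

0.2913

Propagate the distribution vector 4 picoseconds from state I.
After 0 picoseconds: (1.0000, 0.0000, 0.0000)
After 1 picosecond: (0.3000, 0.3200, 0.3800)
After 2 picoseconds: (0.2924, 0.2756, 0.4320)
After 3 picoseconds: (0.2914, 0.2713, 0.4374)
After 4 picoseconds: (0.2913, 0.2708, 0.4379)
P(in state I after 4 picoseconds) = 0.2913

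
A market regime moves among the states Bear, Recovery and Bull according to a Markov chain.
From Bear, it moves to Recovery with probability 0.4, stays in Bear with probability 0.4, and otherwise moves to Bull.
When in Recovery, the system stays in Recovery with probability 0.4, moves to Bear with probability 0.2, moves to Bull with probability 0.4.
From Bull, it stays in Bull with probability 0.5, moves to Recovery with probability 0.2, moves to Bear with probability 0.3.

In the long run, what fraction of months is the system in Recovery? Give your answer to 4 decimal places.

Let the stationary distribution be π with π = πP and π_1 + π_2 + π_3 = 1.
π_1 = 0.4·π_1 + 0.2·π_2 + 0.3·π_3
π_2 = 0.4·π_1 + 0.4·π_2 + 0.2·π_3
Solving with the normalization constraint gives π = (0.2973, 0.3243, 0.3784).
So the stationary probability of Recovery is 0.3243.

0.3243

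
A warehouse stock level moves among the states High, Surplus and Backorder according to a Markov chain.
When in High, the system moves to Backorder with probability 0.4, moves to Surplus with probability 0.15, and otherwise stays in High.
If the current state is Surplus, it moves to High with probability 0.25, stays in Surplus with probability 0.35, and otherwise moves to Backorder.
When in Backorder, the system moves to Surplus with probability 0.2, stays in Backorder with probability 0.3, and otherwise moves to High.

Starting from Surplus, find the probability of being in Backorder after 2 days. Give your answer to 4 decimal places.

Sum over the intermediate state after 1 day:
P = P(Surplus→High)·P(High→Backorder) + P(Surplus→Surplus)·P(Surplus→Backorder) + P(Surplus→Backorder)·P(Backorder→Backorder)
  = 0.25×0.4 + 0.35×0.4 + 0.4×0.3
  = 0.1000 + 0.1400 + 0.1200 = 0.3600

0.3600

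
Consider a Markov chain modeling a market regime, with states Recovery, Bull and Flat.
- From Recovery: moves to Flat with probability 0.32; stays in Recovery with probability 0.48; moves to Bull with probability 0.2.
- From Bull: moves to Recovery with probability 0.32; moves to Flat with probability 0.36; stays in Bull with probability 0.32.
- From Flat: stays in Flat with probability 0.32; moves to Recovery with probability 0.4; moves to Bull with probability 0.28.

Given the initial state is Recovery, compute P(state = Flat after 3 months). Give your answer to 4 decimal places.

0.3300

Propagate the distribution vector 3 months from Recovery.
After 0 months: (1.0000, 0.0000, 0.0000)
After 1 month: (0.4800, 0.2000, 0.3200)
After 2 months: (0.4224, 0.2496, 0.3280)
After 3 months: (0.4138, 0.2562, 0.3300)
P(in Flat after 3 months) = 0.3300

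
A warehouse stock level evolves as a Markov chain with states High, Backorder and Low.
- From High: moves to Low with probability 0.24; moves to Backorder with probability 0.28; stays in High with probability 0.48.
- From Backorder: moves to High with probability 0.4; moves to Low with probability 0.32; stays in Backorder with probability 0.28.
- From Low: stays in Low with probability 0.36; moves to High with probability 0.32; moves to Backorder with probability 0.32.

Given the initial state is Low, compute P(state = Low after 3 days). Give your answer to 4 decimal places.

0.3006

Propagate the distribution vector 3 days from Low.
After 0 days: (0.0000, 0.0000, 1.0000)
After 1 day: (0.3200, 0.3200, 0.3600)
After 2 days: (0.3968, 0.2944, 0.3088)
After 3 days: (0.4070, 0.2924, 0.3006)
P(in Low after 3 days) = 0.3006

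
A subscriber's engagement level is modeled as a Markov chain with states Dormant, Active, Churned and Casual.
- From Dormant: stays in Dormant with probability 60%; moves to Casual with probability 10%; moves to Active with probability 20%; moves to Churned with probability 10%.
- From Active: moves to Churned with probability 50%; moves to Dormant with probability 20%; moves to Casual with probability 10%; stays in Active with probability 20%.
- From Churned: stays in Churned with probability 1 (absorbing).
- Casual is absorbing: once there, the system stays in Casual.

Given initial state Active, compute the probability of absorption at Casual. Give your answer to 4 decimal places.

0.2143

Let h(s) be the probability of absorption at Casual starting from transient state s. Then h(Casual) = 1 and h(Churned) = 0. By first-step analysis:
h(Dormant) = 0.6·h(Dormant) + 0.2·h(Active) + 0.1·0 + 0.1·1
h(Active) = 0.2·h(Dormant) + 0.2·h(Active) + 0.5·0 + 0.1·1
Solving: h(Dormant) = 0.3571, h(Active) = 0.2143.
Starting from Active, the probability is 0.2143.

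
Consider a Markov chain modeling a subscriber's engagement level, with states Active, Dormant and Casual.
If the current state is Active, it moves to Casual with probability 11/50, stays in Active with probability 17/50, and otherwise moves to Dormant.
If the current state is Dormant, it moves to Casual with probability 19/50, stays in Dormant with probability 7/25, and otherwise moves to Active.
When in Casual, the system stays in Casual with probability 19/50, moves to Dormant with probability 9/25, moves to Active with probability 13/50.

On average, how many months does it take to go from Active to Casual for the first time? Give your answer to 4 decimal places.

3.5627

Let t(s) be the expected number of months to first reach Casual from state s, with t(Casual) = 0. Conditioning on the first month:
t(Active) = 1 + 0.34·t(Active) + 0.44·t(Dormant)
t(Dormant) = 1 + 0.34·t(Active) + 0.28·t(Dormant)
Solving: t(Active) = 3.5627, t(Dormant) = 3.0713.
Expected months from Active to Casual: 3.5627.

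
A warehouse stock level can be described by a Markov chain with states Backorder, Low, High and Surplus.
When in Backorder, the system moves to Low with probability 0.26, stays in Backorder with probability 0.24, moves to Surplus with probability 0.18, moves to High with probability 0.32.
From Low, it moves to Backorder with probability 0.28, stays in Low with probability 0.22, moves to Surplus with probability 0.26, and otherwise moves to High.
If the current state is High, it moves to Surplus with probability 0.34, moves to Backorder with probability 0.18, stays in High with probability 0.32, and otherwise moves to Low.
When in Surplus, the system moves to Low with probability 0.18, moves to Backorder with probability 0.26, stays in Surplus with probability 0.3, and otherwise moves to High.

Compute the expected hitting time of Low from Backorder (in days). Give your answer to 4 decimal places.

Let t(s) be the expected number of days to first reach Low from state s, with t(Low) = 0. Conditioning on the first day:
t(Backorder) = 1 + 0.24·t(Backorder) + 0.32·t(High) + 0.18·t(Surplus)
t(High) = 1 + 0.18·t(Backorder) + 0.32·t(High) + 0.34·t(Surplus)
t(Surplus) = 1 + 0.26·t(Backorder) + 0.26·t(High) + 0.3·t(Surplus)
Solving: t(Backorder) = 4.7900, t(High) = 5.3328, t(Surplus) = 5.1885.
Expected days from Backorder to Low: 4.7900.

4.7900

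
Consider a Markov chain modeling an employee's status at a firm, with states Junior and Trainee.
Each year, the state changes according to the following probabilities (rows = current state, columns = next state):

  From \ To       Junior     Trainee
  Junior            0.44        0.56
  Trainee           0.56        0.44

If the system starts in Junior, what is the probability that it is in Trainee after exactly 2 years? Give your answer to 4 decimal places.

0.4928

Sum over the intermediate state after 1 year:
P = P(Junior→Junior)·P(Junior→Trainee) + P(Junior→Trainee)·P(Trainee→Trainee)
  = 0.44×0.56 + 0.56×0.44
  = 0.2464 + 0.2464 = 0.4928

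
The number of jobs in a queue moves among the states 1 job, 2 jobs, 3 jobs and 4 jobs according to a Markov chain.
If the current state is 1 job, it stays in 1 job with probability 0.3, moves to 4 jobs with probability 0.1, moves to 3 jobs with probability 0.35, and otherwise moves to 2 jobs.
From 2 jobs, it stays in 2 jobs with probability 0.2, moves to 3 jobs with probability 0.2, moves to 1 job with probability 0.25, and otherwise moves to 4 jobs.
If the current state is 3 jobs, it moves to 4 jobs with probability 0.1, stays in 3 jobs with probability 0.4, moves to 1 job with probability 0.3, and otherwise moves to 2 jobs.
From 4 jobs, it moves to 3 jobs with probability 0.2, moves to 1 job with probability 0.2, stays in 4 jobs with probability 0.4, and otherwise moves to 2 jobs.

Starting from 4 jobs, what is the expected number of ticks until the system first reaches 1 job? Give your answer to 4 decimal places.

Let t(s) be the expected number of ticks to first reach 1 job from state s, with t(1 job) = 0. Conditioning on the first tick:
t(2 jobs) = 1 + 0.2·t(2 jobs) + 0.2·t(3 jobs) + 0.35·t(4 jobs)
t(3 jobs) = 1 + 0.2·t(2 jobs) + 0.4·t(3 jobs) + 0.1·t(4 jobs)
t(4 jobs) = 1 + 0.2·t(2 jobs) + 0.2·t(3 jobs) + 0.4·t(4 jobs)
Solving: t(2 jobs) = 4.0426, t(3 jobs) = 3.7234, t(4 jobs) = 4.2553.
Expected ticks from 4 jobs to 1 job: 4.2553.

4.2553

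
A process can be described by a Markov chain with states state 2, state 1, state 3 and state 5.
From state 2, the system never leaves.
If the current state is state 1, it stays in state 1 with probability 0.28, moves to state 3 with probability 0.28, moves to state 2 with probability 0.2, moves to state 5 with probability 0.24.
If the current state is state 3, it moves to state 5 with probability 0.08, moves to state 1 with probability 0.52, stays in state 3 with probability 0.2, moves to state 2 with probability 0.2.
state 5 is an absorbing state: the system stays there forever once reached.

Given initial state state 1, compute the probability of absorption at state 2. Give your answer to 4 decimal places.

0.5019

Let h(s) be the probability of absorption at state 2 starting from transient state s. Then h(state 2) = 1 and h(state 5) = 0. By first-step analysis:
h(state 1) = 0.2·1 + 0.28·h(state 1) + 0.28·h(state 3) + 0.24·0
h(state 3) = 0.2·1 + 0.52·h(state 1) + 0.2·h(state 3) + 0.08·0
Solving: h(state 1) = 0.5019, h(state 3) = 0.5762.
Starting from state 1, the probability is 0.5019.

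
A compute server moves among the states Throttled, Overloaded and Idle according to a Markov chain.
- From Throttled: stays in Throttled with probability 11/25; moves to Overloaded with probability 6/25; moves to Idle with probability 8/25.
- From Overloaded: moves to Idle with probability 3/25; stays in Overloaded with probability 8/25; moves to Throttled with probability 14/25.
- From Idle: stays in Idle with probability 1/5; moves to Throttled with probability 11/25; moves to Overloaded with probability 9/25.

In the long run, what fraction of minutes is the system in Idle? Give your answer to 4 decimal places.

0.2337

Let the stationary distribution be π with π = πP and π_1 + π_2 + π_3 = 1.
π_1 = 0.44·π_1 + 0.56·π_2 + 0.44·π_3
π_2 = 0.24·π_1 + 0.32·π_2 + 0.36·π_3
Solving with the normalization constraint gives π = (0.4750, 0.2914, 0.2337).
So the stationary probability of Idle is 0.2337.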